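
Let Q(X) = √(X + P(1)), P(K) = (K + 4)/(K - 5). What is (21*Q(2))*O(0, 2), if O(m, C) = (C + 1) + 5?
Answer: 84*√3 ≈ 145.49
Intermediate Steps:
P(K) = (4 + K)/(-5 + K)
Q(X) = √(-5/4 + X) (Q(X) = √(X + (4 + 1)/(-5 + 1)) = √(X + 5/(-4)) = √(X - ¼*5) = √(X - 5/4) = √(-5/4 + X))
O(m, C) = 6 + C (O(m, C) = (1 + C) + 5 = 6 + C)
(21*Q(2))*O(0, 2) = (21*(√(-5 + 4*2)/2))*(6 + 2) = (21*(√(-5 + 8)/2))*8 = (21*(√3/2))*8 = (21*√3/2)*8 = 84*√3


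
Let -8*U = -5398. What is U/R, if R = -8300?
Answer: -2699/33200 ≈ -0.081295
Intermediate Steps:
U = 2699/4 (U = -⅛*(-5398) = 2699/4 ≈ 674.75)
U/R = (2699/4)/(-8300) = (2699/4)*(-1/8300) = -2699/33200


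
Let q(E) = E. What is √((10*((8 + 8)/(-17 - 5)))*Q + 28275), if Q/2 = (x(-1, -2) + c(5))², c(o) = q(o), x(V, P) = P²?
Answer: √3278715/11 ≈ 164.61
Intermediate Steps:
c(o) = o
Q = 162 (Q = 2*((-2)² + 5)² = 2*(4 + 5)² = 2*9² = 2*81 = 162)
√((10*((8 + 8)/(-17 - 5)))*Q + 28275) = √((10*((8 + 8)/(-17 - 5)))*162 + 28275) = √((10*(16/(-22)))*162 + 28275) = √((10*(16*(-1/22)))*162 + 28275) = √((10*(-8/11))*162 + 28275) = √(-80/11*162 + 28275) = √(-12960/11 + 28275) = √(298065/11) = √3278715/11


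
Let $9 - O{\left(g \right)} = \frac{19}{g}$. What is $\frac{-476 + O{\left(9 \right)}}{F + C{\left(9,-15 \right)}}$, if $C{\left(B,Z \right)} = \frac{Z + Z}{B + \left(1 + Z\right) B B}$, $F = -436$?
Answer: $\frac{52775}{49047} \approx 1.076$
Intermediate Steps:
$O{\left(g \right)} = 9 - \frac{19}{g}$
$C{\left(B,Z \right)} = \frac{2 Z}{B + B^{2} \left(1 + Z\right)}$ ($C{\left(B,Z \right)} = \frac{2 Z}{B + B \left(1 + Z\right) B} = \frac{2 Z}{B + B^{2} \left(1 + Z\right)}$)
$\frac{-476 + O{\left(9 \right)}}{F + C{\left(9,-15 \right)}} = \frac{-476 + \left(9 - \frac{19}{9}\right)}{-436 + 2 \left(-15\right) \frac{1}{9} \frac{1}{1 + 9 + 9 \left(-15\right)}} = \frac{-476 + \left(9 - \frac{19}{9}\right)}{-436 + 2 \left(-15\right) \frac{1}{9} \frac{1}{1 + 9 - 135}} = \frac{-476 + \left(9 - \frac{19}{9}\right)}{-436 + 2 \left(-15\right) \frac{1}{9} \frac{1}{-125}} = \frac{-476 + \frac{62}{9}}{-436 + 2 \left(-15\right) \frac{1}{9} \left(- \frac{1}{125}\right)} = - \frac{4222}{9 \left(-436 + \frac{2}{75}\right)} = - \frac{4222}{9 \left(- \frac{32698}{75}\right)} = \left(- \frac{4222}{9}\right) \left(- \frac{75}{32698}\right) = \frac{52775}{49047}$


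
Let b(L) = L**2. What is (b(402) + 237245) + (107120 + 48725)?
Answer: 554694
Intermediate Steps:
(b(402) + 237245) + (107120 + 48725) = (402**2 + 237245) + (107120 + 48725) = (161604 + 237245) + 155845 = 398849 + 155845 = 554694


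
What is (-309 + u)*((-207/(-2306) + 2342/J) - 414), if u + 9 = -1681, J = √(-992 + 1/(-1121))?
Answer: 1907999523/2306 + 4681658*I*√1246588993/1112033 ≈ 8.2741e+5 + 1.4864e+5*I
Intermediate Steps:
J = I*√1246588993/1121 (J = √(-992 - 1/1121) = √(-1112033/1121) = I*√1246588993/1121 ≈ 31.496*I)
u = -1690 (u = -9 - 1681 = -1690)
(-309 + u)*((-207/(-2306) + 2342/J) - 414) = (-309 - 1690)*((-207/(-2306) + 2342/((I*√1246588993/1121))) - 414) = -1999*((-207*(-1/2306) + 2342*(-I*√1246588993/1112033)) - 414) = -1999*((207/2306 - 2342*I*√1246588993/1112033) - 414) = -1999*(-954477/2306 - 2342*I*√1246588993/1112033) = 1907999523/2306 + 4681658*I*√1246588993/1112033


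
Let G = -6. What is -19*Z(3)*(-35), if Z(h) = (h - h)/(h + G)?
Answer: 0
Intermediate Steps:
Z(h) = 0 (Z(h) = (h - h)/(h - 6) = 0/(-6 + h) = 0)
-19*Z(3)*(-35) = -19*0*(-35) = 0*(-35) = 0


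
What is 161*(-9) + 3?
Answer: -1446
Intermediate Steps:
161*(-9) + 3 = -1449 + 3 = -1446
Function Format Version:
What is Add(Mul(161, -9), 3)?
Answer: -1446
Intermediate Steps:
Add(Mul(161, -9), 3) = Add(-1449, 3) = -1446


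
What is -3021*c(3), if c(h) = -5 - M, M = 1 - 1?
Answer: 15105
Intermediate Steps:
M = 0
c(h) = -5 (c(h) = -5 - 1*0 = -5 + 0 = -5)
-3021*c(3) = -3021*(-5) = 15105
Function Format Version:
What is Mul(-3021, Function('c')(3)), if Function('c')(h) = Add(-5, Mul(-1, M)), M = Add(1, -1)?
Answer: 15105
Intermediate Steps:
M = 0
Function('c')(h) = -5 (Function('c')(h) = Add(-5, Mul(-1, 0)) = Add(-5, 0) = -5)
Mul(-3021, Function('c')(3)) = Mul(-3021, -5) = 15105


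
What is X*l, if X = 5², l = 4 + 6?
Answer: 250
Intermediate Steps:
l = 10
X = 25
X*l = 25*10 = 250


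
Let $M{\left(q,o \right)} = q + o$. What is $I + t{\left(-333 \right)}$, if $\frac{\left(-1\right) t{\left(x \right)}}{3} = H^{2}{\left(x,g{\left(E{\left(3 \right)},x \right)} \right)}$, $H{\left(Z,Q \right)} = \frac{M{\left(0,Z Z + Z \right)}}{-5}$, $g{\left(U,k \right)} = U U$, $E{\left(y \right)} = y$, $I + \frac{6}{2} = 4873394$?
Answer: $- \frac{36546052633}{25} \approx -1.4618 \cdot 10^{9}$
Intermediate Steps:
$I = 4873391$ ($I = -3 + 4873394 = 4873391$)
$g{\left(U,k \right)} = U^{2}$
$M{\left(q,o \right)} = o + q$
$H{\left(Z,Q \right)} = - \frac{Z}{5} - \frac{Z^{2}}{5}$ ($H{\left(Z,Q \right)} = \frac{\left(Z Z + Z\right) + 0}{-5} = \left(\left(Z^{2} + Z\right) + 0\right) \left(- \frac{1}{5}\right) = \left(\left(Z + Z^{2}\right) + 0\right) \left(- \frac{1}{5}\right) = \left(Z + Z^{2}\right) \left(- \frac{1}{5}\right) = - \frac{Z}{5} - \frac{Z^{2}}{5}$)
$t{\left(x \right)} = - \frac{3 x^{2} \left(1 + x\right)^{2}}{25}$ ($t{\left(x \right)} = - 3 \left(- \frac{x \left(1 + x\right)}{5}\right)^{2} = - 3 \frac{x^{2} \left(1 + x\right)^{2}}{25} = - \frac{3 x^{2} \left(1 + x\right)^{2}}{25}$)
$I + t{\left(-333 \right)} = 4873391 - \frac{3 \left(-333\right)^{2} \left(1 - 333\right)^{2}}{25} = 4873391 - \frac{332667 \left(-332\right)^{2}}{25} = 4873391 - \frac{332667}{25} \cdot 110224 = 4873391 - \frac{36667887408}{25} = - \frac{36546052633}{25}$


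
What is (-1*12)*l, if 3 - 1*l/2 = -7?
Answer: -240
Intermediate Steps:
l = 20 (l = 6 - 2*(-7) = 6 + 14 = 20)
(-1*12)*l = -1*12*20 = -12*20 = -240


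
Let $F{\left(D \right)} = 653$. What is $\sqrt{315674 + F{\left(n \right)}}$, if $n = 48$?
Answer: $\sqrt{316327} \approx 562.43$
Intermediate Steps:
$\sqrt{315674 + F{\left(n \right)}} = \sqrt{315674 + 653} = \sqrt{316327}$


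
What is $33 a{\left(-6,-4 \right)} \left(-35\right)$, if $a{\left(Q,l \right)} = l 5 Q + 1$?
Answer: $-139755$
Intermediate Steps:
$a{\left(Q,l \right)} = 1 + 5 Q l$ ($a{\left(Q,l \right)} = 5 l Q + 1 = 5 Q l + 1 = 1 + 5 Q l$)
$33 a{\left(-6,-4 \right)} \left(-35\right) = 33 \left(1 + 5 \left(-6\right) \left(-4\right)\right) \left(-35\right) = 33 \left(1 + 120\right) \left(-35\right) = 33 \cdot 121 \left(-35\right) = 3993 \left(-35\right) = -139755$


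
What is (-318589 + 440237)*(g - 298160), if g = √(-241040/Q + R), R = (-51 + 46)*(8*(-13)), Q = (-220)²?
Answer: -36270567680 + 121648*√1557935/55 ≈ -3.6268e+10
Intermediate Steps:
Q = 48400
R = 520 (R = -5*(-104) = 520)
g = √1557935/55 (g = √(-241040/48400 + 520) = √(-241040*1/48400 + 520) = √(-3013/605 + 520) = √(311587/605) = √1557935/55 ≈ 22.694)
(-318589 + 440237)*(g - 298160) = (-318589 + 440237)*(√1557935/55 - 298160) = 121648*(-298160 + √1557935/55) = -36270567680 + 121648*√1557935/55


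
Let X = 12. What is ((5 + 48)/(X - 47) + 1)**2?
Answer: 324/1225 ≈ 0.26449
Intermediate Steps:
((5 + 48)/(X - 47) + 1)**2 = ((5 + 48)/(12 - 47) + 1)**2 = (53/(-35) + 1)**2 = (53*(-1/35) + 1)**2 = (-53/35 + 1)**2 = (-18/35)**2 = 324/1225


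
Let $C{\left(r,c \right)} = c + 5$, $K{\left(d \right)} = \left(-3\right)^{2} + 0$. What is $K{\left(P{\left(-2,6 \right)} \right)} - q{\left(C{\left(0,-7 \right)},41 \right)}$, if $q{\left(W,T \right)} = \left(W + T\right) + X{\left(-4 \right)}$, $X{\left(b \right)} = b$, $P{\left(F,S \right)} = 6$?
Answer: $-26$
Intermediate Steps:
$K{\left(d \right)} = 9$ ($K{\left(d \right)} = 9 + 0 = 9$)
$C{\left(r,c \right)} = 5 + c$
$q{\left(W,T \right)} = -4 + T + W$ ($q{\left(W,T \right)} = \left(W + T\right) - 4 = \left(T + W\right) - 4 = -4 + T + W$)
$K{\left(P{\left(-2,6 \right)} \right)} - q{\left(C{\left(0,-7 \right)},41 \right)} = 9 - \left(-4 + 41 + \left(5 - 7\right)\right) = 9 - \left(-4 + 41 - 2\right) = 9 - 35 = -26$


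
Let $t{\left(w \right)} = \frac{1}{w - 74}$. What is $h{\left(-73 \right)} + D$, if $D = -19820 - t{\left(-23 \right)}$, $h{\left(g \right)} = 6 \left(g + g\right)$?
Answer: $- \frac{2007511}{97} \approx -20696.0$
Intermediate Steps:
$h{\left(g \right)} = 12 g$ ($h{\left(g \right)} = 6 \cdot 2 g = 12 g$)
$t{\left(w \right)} = \frac{1}{-74 + w}$
$D = - \frac{1922539}{97}$ ($D = -19820 - \frac{1}{-74 - 23} = -19820 - \frac{1}{-97} = -19820 - - \frac{1}{97} = -19820 + \frac{1}{97} = - \frac{1922539}{97} \approx -19820.0$)
$h{\left(-73 \right)} + D = 12 \left(-73\right) - \frac{1922539}{97} = -876 - \frac{1922539}{97} = - \frac{2007511}{97}$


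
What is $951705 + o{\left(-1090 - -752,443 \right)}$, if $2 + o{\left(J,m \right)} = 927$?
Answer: $952630$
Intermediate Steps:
$o{\left(J,m \right)} = 925$ ($o{\left(J,m \right)} = -2 + 927 = 925$)
$951705 + o{\left(-1090 - -752,443 \right)} = 951705 + 925 = 952630$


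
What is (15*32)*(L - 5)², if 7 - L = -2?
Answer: 7680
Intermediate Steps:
L = 9 (L = 7 - 1*(-2) = 7 + 2 = 9)
(15*32)*(L - 5)² = (15*32)*(9 - 5)² = 480*4² = 480*16 = 7680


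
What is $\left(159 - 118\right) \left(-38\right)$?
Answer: $-1558$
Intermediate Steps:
$\left(159 - 118\right) \left(-38\right) = 41 \left(-38\right) = -1558$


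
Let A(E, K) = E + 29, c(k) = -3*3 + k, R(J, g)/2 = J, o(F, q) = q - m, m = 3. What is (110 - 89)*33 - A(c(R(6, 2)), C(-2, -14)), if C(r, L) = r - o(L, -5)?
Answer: 661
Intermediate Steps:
o(F, q) = -3 + q (o(F, q) = q - 1*3 = q - 3 = -3 + q)
R(J, g) = 2*J
C(r, L) = 8 + r (C(r, L) = r - (-3 - 5) = r - 1*(-8) = r + 8 = 8 + r)
c(k) = -9 + k
A(E, K) = 29 + E
(110 - 89)*33 - A(c(R(6, 2)), C(-2, -14)) = (110 - 89)*33 - (29 + (-9 + 2*6)) = 21*33 - (29 + (-9 + 12)) = 693 - (29 + 3) = 693 - 1*32 = 693 - 32 = 661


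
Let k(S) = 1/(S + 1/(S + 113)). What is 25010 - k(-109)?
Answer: 10879354/435 ≈ 25010.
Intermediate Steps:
k(S) = 1/(S + 1/(113 + S))
25010 - k(-109) = 25010 - (113 - 109)/(1 + (-109)**2 + 113*(-109)) = 25010 - 4/(1 + 11881 - 12317) = 25010 - 4/(-435) = 25010 - (-1)*4/435 = 25010 - 1*(-4/435) = 25010 + 4/435 = 10879354/435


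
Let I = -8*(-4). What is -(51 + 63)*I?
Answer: -3648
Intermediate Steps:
I = 32
-(51 + 63)*I = -(51 + 63)*32 = -114*32 = -1*3648 = -3648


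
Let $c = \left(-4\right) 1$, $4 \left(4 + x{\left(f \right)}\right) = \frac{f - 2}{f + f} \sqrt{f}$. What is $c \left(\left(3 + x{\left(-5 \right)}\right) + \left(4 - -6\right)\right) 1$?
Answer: $-36 - \frac{7 i \sqrt{5}}{10} \approx -36.0 - 1.5652 i$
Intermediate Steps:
$x{\left(f \right)} = -4 + \frac{-2 + f}{8 \sqrt{f}}$ ($x{\left(f \right)} = -4 + \frac{\frac{f - 2}{f + f} \sqrt{f}}{4} = -4 + \frac{\frac{-2 + f}{2 f} \sqrt{f}}{4} = -4 + \frac{\frac{1}{2} \frac{1}{\sqrt{f}} \left(-2 + f\right)}{4} = -4 + \frac{-2 + f}{8 \sqrt{f}}$)
$c = -4$
$c \left(\left(3 + x{\left(-5 \right)}\right) + \left(4 - -6\right)\right) 1 = - 4 \left(\left(3 + \frac{-2 - 5 - 32 \sqrt{-5}}{8 i \sqrt{5}}\right) + \left(4 - -6\right)\right) 1 = - 4 \left(\left(3 + \frac{- \frac{i \sqrt{5}}{5} \left(-2 - 5 - 32 i \sqrt{5}\right)}{8}\right) + \left(4 + 6\right)\right) 1 = - 4 \left(\left(3 + \frac{- \frac{i \sqrt{5}}{5} \left(-2 - 5 - 32 i \sqrt{5}\right)}{8}\right) + 10\right) 1 = - 4 \left(\left(3 + \frac{- \frac{i \sqrt{5}}{5} \left(-7 - 32 i \sqrt{5}\right)}{8}\right) + 10\right) 1 = - 4 \left(\left(3 - \frac{i \sqrt{5} \left(-7 - 32 i \sqrt{5}\right)}{40}\right) + 10\right) 1 = - 4 \left(13 - \frac{i \sqrt{5} \left(-7 - 32 i \sqrt{5}\right)}{40}\right) 1 = \left(-52 + \frac{i \sqrt{5} \left(-7 - 32 i \sqrt{5}\right)}{10}\right) 1 = -52 + \frac{i \sqrt{5} \left(-7 - 32 i \sqrt{5}\right)}{10}$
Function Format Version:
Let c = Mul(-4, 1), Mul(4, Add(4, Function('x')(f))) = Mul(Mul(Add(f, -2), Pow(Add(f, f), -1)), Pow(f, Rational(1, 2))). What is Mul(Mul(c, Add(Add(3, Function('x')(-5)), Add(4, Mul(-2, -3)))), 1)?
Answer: Add(-36, Mul(Rational(-7, 10), I, Pow(5, Rational(1, 2)))) ≈ Add(-36.000, Mul(-1.5652, I))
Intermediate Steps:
Function('x')(f) = Add(-4, Mul(Rational(1, 8), Pow(f, Rational(-1, 2)), Add(-2, f))) (Function('x')(f) = Add(-4, Mul(Rational(1, 4), Mul(Mul(Add(f, -2), Pow(Add(f, f), -1)), Pow(f, Rational(1, 2))))) = Add(-4, Mul(Rational(1, 4), Mul(Mul(Add(-2, f), Pow(Mul(2, f), -1)), Pow(f, Rational(1, 2))))) = Add(-4, Mul(Rational(1, 4), Mul(Mul(Add(-2, f), Mul(Rational(1, 2), Pow(f, -1))), Pow(f, Rational(1, 2))))) = Add(-4, Mul(Rational(1, 4), Mul(Mul(Rational(1, 2), Pow(f, -1), Add(-2, f)), Pow(f, Rational(1, 2))))) = Add(-4, Mul(Rational(1, 4), Mul(Rational(1, 2), Pow(f, Rational(-1, 2)), Add(-2, f)))) = Add(-4, Mul(Rational(1, 8), Pow(f, Rational(-1, 2)), Add(-2, f))))
c = -4
Mul(Mul(c, Add(Add(3, Function('x')(-5)), Add(4, Mul(-2, -3)))), 1) = Mul(Mul(-4, Add(Add(3, Mul(Rational(1, 8), Pow(-5, Rational(-1, 2)), Add(-2, -5, Mul(-32, Pow(-5, Rational(1, 2)))))), Add(4, Mul(-2, -3)))), 1) = Mul(Mul(-4, Add(Add(3, Mul(Rational(1, 8), Mul(Rational(-1, 5), I, Pow(5, Rational(1, 2))), Add(-2, -5, Mul(-32, Mul(I, Pow(5, Rational(1, 2))))))), Add(4, 6))), 1) = Mul(Mul(-4, Add(Add(3, Mul(Rational(1, 8), Mul(Rational(-1, 5), I, Pow(5, Rational(1, 2))), Add(-2, -5, Mul(-32, I, Pow(5, Rational(1, 2)))))), 10)), 1) = Mul(Mul(-4, Add(Add(3, Mul(Rational(1, 8), Mul(Rational(-1, 5), I, Pow(5, Rational(1, 2))), Add(-7, Mul(-32, I, Pow(5, Rational(1, 2)))))), 10)), 1) = Mul(Mul(-4, Add(Add(3, Mul(Rational(-1, 40), I, Pow(5, Rational(1, 2)), Add(-7, Mul(-32, I, Pow(5, Rational(1, 2)))))), 10)), 1) = Mul(Mul(-4, Add(13, Mul(Rational(-1, 40), I, Pow(5, Rational(1, 2)), Add(-7, Mul(-32, I, Pow(5, Rational(1, 2))))))), 1) = Mul(Add(-52, Mul(Rational(1, 10), I, Pow(5, Rational(1, 2)), Add(-7, Mul(-32, I, Pow(5, Rational(1, 2)))))), 1) = Add(-52, Mul(Rational(1, 10), I, Pow(5, Rational(1, 2)), Add(-7, Mul(-32, I, Pow(5, Rational(1, 2))))))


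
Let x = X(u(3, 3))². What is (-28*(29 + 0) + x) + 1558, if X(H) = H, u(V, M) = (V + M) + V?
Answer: 827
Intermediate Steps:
u(V, M) = M + 2*V (u(V, M) = (M + V) + V = M + 2*V)
x = 81 (x = (3 + 2*3)² = (3 + 6)² = 9² = 81)
(-28*(29 + 0) + x) + 1558 = (-28*(29 + 0) + 81) + 1558 = (-28*29 + 81) + 1558 = (-812 + 81) + 1558 = -731 + 1558 = 827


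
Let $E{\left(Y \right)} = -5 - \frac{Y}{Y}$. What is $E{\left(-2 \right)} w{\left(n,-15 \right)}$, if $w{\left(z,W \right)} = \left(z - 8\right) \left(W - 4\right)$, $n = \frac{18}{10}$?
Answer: $- \frac{3534}{5} \approx -706.8$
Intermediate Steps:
$n = \frac{9}{5}$ ($n = 18 \cdot \frac{1}{10} = \frac{9}{5} \approx 1.8$)
$w{\left(z,W \right)} = \left(-8 + z\right) \left(-4 + W\right)$
$E{\left(Y \right)} = -6$ ($E{\left(Y \right)} = -5 - 1 = -6$)
$E{\left(-2 \right)} w{\left(n,-15 \right)} = - 6 \left(32 - -120 - \frac{36}{5} - 27\right) = - 6 \left(32 + 120 - \frac{36}{5} - 27\right) = \left(-6\right) \frac{589}{5} = - \frac{3534}{5}$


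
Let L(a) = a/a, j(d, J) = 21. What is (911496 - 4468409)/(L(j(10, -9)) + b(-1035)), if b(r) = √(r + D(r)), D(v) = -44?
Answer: 3556913*I/(√1079 - I) ≈ -3293.4 + 1.0818e+5*I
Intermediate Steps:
L(a) = 1
b(r) = √(-44 + r) (b(r) = √(r - 44) = √(-44 + r))
(911496 - 4468409)/(L(j(10, -9)) + b(-1035)) = (911496 - 4468409)/(1 + √(-44 - 1035)) = -3556913/(1 + √(-1079)) = -3556913/(1 + I*√1079)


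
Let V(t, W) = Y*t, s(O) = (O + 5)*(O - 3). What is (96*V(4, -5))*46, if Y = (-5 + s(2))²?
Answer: 2543616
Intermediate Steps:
s(O) = (-3 + O)*(5 + O) (s(O) = (5 + O)*(-3 + O) = (-3 + O)*(5 + O))
Y = 144 (Y = (-5 + (-15 + 2² + 2*2))² = (-5 + (-15 + 4 + 4))² = (-5 - 7)² = (-12)² = 144)
V(t, W) = 144*t
(96*V(4, -5))*46 = (96*(144*4))*46 = (96*576)*46 = 55296*46 = 2543616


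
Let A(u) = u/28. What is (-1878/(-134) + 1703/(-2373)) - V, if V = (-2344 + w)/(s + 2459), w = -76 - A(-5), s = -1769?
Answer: 491597485/29254344 ≈ 16.804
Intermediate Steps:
A(u) = u/28 (A(u) = u*(1/28) = u/28)
w = -2123/28 (w = -76 - (-5)/28 = -76 - 1*(-5/28) = -76 + 5/28 = -2123/28 ≈ -75.821)
V = -4517/1288 (V = (-2344 - 2123/28)/(-1769 + 2459) = -67755/28/690 = -67755/28*1/690 = -4517/1288 ≈ -3.5070)
(-1878/(-134) + 1703/(-2373)) - V = (-1878/(-134) + 1703/(-2373)) - 1*(-4517/1288) = (-1878*(-1/134) + 1703*(-1/2373)) + 4517/1288 = (939/67 - 1703/2373) + 4517/1288 = 2114146/158991 + 4517/1288 = 491597485/29254344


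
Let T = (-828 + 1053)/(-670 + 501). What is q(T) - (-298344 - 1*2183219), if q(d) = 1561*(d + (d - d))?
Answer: 419032922/169 ≈ 2.4795e+6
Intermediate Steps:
T = -225/169 (T = 225/(-169) = 225*(-1/169) = -225/169 ≈ -1.3314)
q(d) = 1561*d (q(d) = 1561*(d + 0) = 1561*d)
q(T) - (-298344 - 1*2183219) = 1561*(-225/169) - (-298344 - 1*2183219) = -351225/169 - (-298344 - 2183219) = -351225/169 - 1*(-2481563) = -351225/169 + 2481563 = 419032922/169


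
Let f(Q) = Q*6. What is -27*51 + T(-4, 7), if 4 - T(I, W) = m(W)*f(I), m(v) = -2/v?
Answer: -9659/7 ≈ -1379.9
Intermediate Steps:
f(Q) = 6*Q
T(I, W) = 4 + 12*I/W (T(I, W) = 4 - (-2/W)*6*I = 4 - (-12)*I/W = 4 + 12*I/W)
-27*51 + T(-4, 7) = -27*51 + (4 + 12*(-4)/7) = -1377 + (4 + 12*(-4)*(⅐)) = -1377 + (4 - 48/7) = -1377 - 20/7 = -9659/7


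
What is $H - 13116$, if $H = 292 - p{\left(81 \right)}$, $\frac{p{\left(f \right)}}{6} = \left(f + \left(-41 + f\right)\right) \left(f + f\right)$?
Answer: $-130436$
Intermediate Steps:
$p{\left(f \right)} = 12 f \left(-41 + 2 f\right)$ ($p{\left(f \right)} = 6 \left(f + \left(-41 + f\right)\right) \left(f + f\right) = 6 \left(-41 + 2 f\right) 2 f = 6 \cdot 2 f \left(-41 + 2 f\right) = 12 f \left(-41 + 2 f\right)$)
$H = -117320$ ($H = 292 - 12 \cdot 81 \left(-41 + 2 \cdot 81\right) = 292 - 12 \cdot 81 \left(-41 + 162\right) = 292 - 12 \cdot 81 \cdot 121 = 292 - 117612 = -117320$)
$H - 13116 = -117320 - 13116 = -130436$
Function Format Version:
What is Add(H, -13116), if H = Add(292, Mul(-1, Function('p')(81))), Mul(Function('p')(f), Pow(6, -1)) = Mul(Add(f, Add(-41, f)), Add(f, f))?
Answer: -130436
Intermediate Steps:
Function('p')(f) = Mul(12, f, Add(-41, Mul(2, f))) (Function('p')(f) = Mul(6, Mul(Add(f, Add(-41, f)), Add(f, f))) = Mul(6, Mul(Add(-41, Mul(2, f)), Mul(2, f))) = Mul(6, Mul(2, f, Add(-41, Mul(2, f)))) = Mul(12, f, Add(-41, Mul(2, f))))
H = -117320 (H = Add(292, Mul(-1, Mul(12, 81, Add(-41, Mul(2, 81))))) = Add(292, Mul(-1, Mul(12, 81, Add(-41, 162)))) = Add(292, Mul(-1, Mul(12, 81, 121))) = Add(292, Mul(-1, 117612)) = Add(292, -117612) = -117320)
Add(H, -13116) = Add(-117320, -13116) = -130436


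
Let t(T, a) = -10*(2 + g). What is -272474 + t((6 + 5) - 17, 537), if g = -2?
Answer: -272474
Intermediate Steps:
t(T, a) = 0 (t(T, a) = -10*(2 - 2) = -10*0 = 0)
-272474 + t((6 + 5) - 17, 537) = -272474 + 0 = -272474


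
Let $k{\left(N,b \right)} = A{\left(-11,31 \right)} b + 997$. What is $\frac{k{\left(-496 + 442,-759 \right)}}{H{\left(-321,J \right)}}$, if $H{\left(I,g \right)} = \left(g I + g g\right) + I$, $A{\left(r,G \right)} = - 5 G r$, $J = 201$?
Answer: $\frac{1293098}{24441} \approx 52.907$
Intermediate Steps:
$A{\left(r,G \right)} = - 5 G r$
$H{\left(I,g \right)} = I + g^{2} + I g$ ($H{\left(I,g \right)} = \left(I g + g^{2}\right) + I = \left(g^{2} + I g\right) + I = I + g^{2} + I g$)
$k{\left(N,b \right)} = 997 + 1705 b$ ($k{\left(N,b \right)} = \left(-5\right) 31 \left(-11\right) b + 997 = 1705 b + 997 = 997 + 1705 b$)
$\frac{k{\left(-496 + 442,-759 \right)}}{H{\left(-321,J \right)}} = \frac{997 + 1705 \left(-759\right)}{-321 + 201^{2} - 64521} = \frac{997 - 1294095}{-321 + 40401 - 64521} = - \frac{1293098}{-24441} = \left(-1293098\right) \left(- \frac{1}{24441}\right) = \frac{1293098}{24441}$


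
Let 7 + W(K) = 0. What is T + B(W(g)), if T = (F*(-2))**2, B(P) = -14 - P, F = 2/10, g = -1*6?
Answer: -171/25 ≈ -6.8400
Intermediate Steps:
g = -6
F = 1/5 (F = 2*(1/10) = 1/5 ≈ 0.20000)
W(K) = -7 (W(K) = -7 + 0 = -7)
T = 4/25 (T = ((1/5)*(-2))**2 = (-2/5)**2 = 4/25 ≈ 0.16000)
T + B(W(g)) = 4/25 + (-14 - 1*(-7)) = 4/25 + (-14 + 7) = 4/25 - 7 = -171/25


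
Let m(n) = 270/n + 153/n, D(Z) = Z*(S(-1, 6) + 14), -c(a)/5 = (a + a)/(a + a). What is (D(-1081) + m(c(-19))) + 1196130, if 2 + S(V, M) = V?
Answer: 5920772/5 ≈ 1.1842e+6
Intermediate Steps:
S(V, M) = -2 + V
c(a) = -5 (c(a) = -5*(a + a)/(a + a) = -5*2*a/(2*a) = -5*2*a*1/(2*a) = -5*1 = -5)
D(Z) = 11*Z (D(Z) = Z*((-2 - 1) + 14) = Z*(-3 + 14) = Z*11 = 11*Z)
m(n) = 423/n
(D(-1081) + m(c(-19))) + 1196130 = (11*(-1081) + 423/(-5)) + 1196130 = (-11891 + 423*(-1/5)) + 1196130 = (-11891 - 423/5) + 1196130 = -59878/5 + 1196130 = 5920772/5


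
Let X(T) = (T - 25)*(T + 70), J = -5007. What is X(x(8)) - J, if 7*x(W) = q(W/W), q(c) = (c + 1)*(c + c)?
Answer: 160869/49 ≈ 3283.0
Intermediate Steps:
q(c) = 2*c*(1 + c) (q(c) = (1 + c)*(2*c) = 2*c*(1 + c))
x(W) = 4/7 (x(W) = (2*(W/W)*(1 + W/W))/7 = (2*1*(1 + 1))/7 = (2*1*2)/7 = (⅐)*4 = 4/7)
X(T) = (-25 + T)*(70 + T)
X(x(8)) - J = (-1750 + (4/7)² + 45*(4/7)) - 1*(-5007) = (-1750 + 16/49 + 180/7) + 5007 = -84474/49 + 5007 = 160869/49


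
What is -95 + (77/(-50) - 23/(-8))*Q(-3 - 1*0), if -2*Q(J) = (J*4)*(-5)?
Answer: -2701/20 ≈ -135.05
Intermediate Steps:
Q(J) = 10*J (Q(J) = -J*4*(-5)/2 = -4*J*(-5)/2 = -(-10)*J = 10*J)
-95 + (77/(-50) - 23/(-8))*Q(-3 - 1*0) = -95 + (77/(-50) - 23/(-8))*(10*(-3 - 1*0)) = -95 + (77*(-1/50) - 23*(-⅛))*(10*(-3 + 0)) = -95 + (-77/50 + 23/8)*(10*(-3)) = -95 + (267/200)*(-30) = -95 - 801/20 = -2701/20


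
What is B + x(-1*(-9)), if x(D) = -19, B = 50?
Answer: 31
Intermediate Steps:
B + x(-1*(-9)) = 50 - 19 = 31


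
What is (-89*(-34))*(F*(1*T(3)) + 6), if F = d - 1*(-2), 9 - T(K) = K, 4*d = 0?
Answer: 54468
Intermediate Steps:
d = 0 (d = (1/4)*0 = 0)
T(K) = 9 - K
F = 2 (F = 0 - 1*(-2) = 0 + 2 = 2)
(-89*(-34))*(F*(1*T(3)) + 6) = (-89*(-34))*(2*(1*(9 - 1*3)) + 6) = 3026*(2*(1*(9 - 3)) + 6) = 3026*(2*(1*6) + 6) = 3026*(2*6 + 6) = 3026*(12 + 6) = 3026*18 = 54468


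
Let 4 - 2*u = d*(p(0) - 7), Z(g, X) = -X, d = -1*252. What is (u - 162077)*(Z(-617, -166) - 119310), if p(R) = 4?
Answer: 19355300232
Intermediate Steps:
d = -252
u = -376 (u = 2 - (-126)*(4 - 7) = 2 - (-126)*(-3) = 2 - ½*756 = 2 - 378 = -376)
(u - 162077)*(Z(-617, -166) - 119310) = (-376 - 162077)*(-1*(-166) - 119310) = -162453*(166 - 119310) = -162453*(-119144) = 19355300232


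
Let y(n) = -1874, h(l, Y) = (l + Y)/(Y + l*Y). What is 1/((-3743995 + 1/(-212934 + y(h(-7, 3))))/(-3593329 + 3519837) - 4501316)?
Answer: -15786669536/71059983929031415 ≈ -2.2216e-7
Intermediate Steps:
h(l, Y) = (Y + l)/(Y + Y*l)
1/((-3743995 + 1/(-212934 + y(h(-7, 3))))/(-3593329 + 3519837) - 4501316) = 1/((-3743995 + 1/(-212934 - 1874))/(-3593329 + 3519837) - 4501316) = 1/((-3743995 + 1/(-214808))/(-73492) - 4501316) = 1/((-3743995 - 1/214808)*(-1/73492) - 4501316) = 1/(-804240077961/214808*(-1/73492) - 4501316) = 1/(804240077961/15786669536 - 4501316) = 1/(-71059983929031415/15786669536) = -15786669536/71059983929031415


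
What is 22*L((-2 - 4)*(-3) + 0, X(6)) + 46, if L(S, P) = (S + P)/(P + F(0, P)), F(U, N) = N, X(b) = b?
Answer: 90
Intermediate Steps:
L(S, P) = (P + S)/(2*P) (L(S, P) = (S + P)/(P + P) = (P + S)/((2*P)) = (P + S)*(1/(2*P)) = (P + S)/(2*P))
22*L((-2 - 4)*(-3) + 0, X(6)) + 46 = 22*((½)*(6 + ((-2 - 4)*(-3) + 0))/6) + 46 = 22*((½)*(⅙)*(6 + (-6*(-3) + 0))) + 46 = 22*((½)*(⅙)*(6 + (18 + 0))) + 46 = 22*((½)*(⅙)*(6 + 18)) + 46 = 22*((½)*(⅙)*24) + 46 = 22*2 + 46 = 44 + 46 = 90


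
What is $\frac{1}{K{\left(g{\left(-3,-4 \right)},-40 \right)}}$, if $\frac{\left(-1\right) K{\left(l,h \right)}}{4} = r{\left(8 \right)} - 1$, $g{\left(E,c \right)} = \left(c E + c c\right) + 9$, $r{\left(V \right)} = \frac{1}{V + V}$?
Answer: $\frac{4}{15} \approx 0.26667$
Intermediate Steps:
$r{\left(V \right)} = \frac{1}{2 V}$
$g{\left(E,c \right)} = 9 + c^{2} + E c$ ($g{\left(E,c \right)} = \left(E c + c^{2}\right) + 9 = \left(c^{2} + E c\right) + 9 = 9 + c^{2} + E c$)
$K{\left(l,h \right)} = \frac{15}{4}$ ($K{\left(l,h \right)} = - 4 \left(\frac{1}{2 \cdot 8} - 1\right) = - 4 \left(\frac{1}{2} \cdot \frac{1}{8} - 1\right) = - 4 \left(\frac{1}{16} - 1\right) = \left(-4\right) \left(- \frac{15}{16}\right) = \frac{15}{4}$)
$\frac{1}{K{\left(g{\left(-3,-4 \right)},-40 \right)}} = \frac{1}{\frac{15}{4}} = \frac{4}{15}$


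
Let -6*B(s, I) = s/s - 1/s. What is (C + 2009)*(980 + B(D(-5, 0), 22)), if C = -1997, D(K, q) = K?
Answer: 58788/5 ≈ 11758.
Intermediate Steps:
B(s, I) = -⅙ + 1/(6*s) (B(s, I) = -(s/s - 1/s)/6 = -(1 - 1/s)/6 = -⅙ + 1/(6*s))
(C + 2009)*(980 + B(D(-5, 0), 22)) = (-1997 + 2009)*(980 + (⅙)*(1 - 1*(-5))/(-5)) = 12*(980 + (⅙)*(-⅕)*(1 + 5)) = 12*(980 + (⅙)*(-⅕)*6) = 12*(980 - ⅕) = 12*(4899/5) = 58788/5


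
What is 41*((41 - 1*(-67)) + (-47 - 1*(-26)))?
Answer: 3567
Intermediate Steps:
41*((41 - 1*(-67)) + (-47 - 1*(-26))) = 41*((41 + 67) + (-47 + 26)) = 41*(108 - 21) = 41*87 = 3567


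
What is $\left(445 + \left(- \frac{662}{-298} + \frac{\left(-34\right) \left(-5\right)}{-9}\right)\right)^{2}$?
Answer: $\frac{329928467236}{1798281} \approx 1.8347 \cdot 10^{5}$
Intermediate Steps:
$\left(445 + \left(- \frac{662}{-298} + \frac{\left(-34\right) \left(-5\right)}{-9}\right)\right)^{2} = \left(445 + \left(\left(-662\right) \left(- \frac{1}{298}\right) + 170 \left(- \frac{1}{9}\right)\right)\right)^{2} = \left(445 + \left(\frac{331}{149} - \frac{170}{9}\right)\right)^{2} = \left(445 - \frac{22351}{1341}\right)^{2} = \left(\frac{574394}{1341}\right)^{2} = \frac{329928467236}{1798281}$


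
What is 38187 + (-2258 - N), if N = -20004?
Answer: 55933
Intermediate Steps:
38187 + (-2258 - N) = 38187 + (-2258 - 1*(-20004)) = 38187 + (-2258 + 20004) = 38187 + 17746 = 55933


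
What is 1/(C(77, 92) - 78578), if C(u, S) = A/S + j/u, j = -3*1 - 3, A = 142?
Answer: -3542/278318085 ≈ -1.2726e-5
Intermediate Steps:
j = -6 (j = -3 - 3 = -6)
C(u, S) = -6/u + 142/S (C(u, S) = 142/S - 6/u = -6/u + 142/S)
1/(C(77, 92) - 78578) = 1/((-6/77 + 142/92) - 78578) = 1/((-6*1/77 + 142*(1/92)) - 78578) = 1/((-6/77 + 71/46) - 78578) = 1/(5191/3542 - 78578) = 1/(-278318085/3542) = -3542/278318085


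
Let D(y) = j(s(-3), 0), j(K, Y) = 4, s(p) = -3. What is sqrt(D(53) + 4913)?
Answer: sqrt(4917) ≈ 70.121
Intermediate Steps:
D(y) = 4
sqrt(D(53) + 4913) = sqrt(4 + 4913) = sqrt(4917)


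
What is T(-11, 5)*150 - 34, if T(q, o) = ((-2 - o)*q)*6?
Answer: 69266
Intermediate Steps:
T(q, o) = 6*q*(-2 - o) (T(q, o) = (q*(-2 - o))*6 = 6*q*(-2 - o))
T(-11, 5)*150 - 34 = -6*(-11)*(2 + 5)*150 - 34 = -6*(-11)*7*150 - 34 = 462*150 - 34 = 69300 - 34 = 69266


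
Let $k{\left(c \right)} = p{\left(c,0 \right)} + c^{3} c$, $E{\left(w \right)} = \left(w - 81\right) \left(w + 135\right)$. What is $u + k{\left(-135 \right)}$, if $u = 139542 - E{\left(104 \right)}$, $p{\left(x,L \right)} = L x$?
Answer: $332284670$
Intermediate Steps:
$E{\left(w \right)} = \left(-81 + w\right) \left(135 + w\right)$
$u = 134045$ ($u = 139542 - \left(-10935 + 104^{2} + 54 \cdot 104\right) = 139542 - \left(-10935 + 10816 + 5616\right) = 139542 - 5497 = 134045$)
$k{\left(c \right)} = c^{4}$ ($k{\left(c \right)} = 0 c + c^{3} c = 0 + c^{4} = c^{4}$)
$u + k{\left(-135 \right)} = 134045 + \left(-135\right)^{4} = 134045 + 332150625 = 332284670$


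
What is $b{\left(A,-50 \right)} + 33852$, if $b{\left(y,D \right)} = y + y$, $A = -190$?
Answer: $33472$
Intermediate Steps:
$b{\left(y,D \right)} = 2 y$
$b{\left(A,-50 \right)} + 33852 = 2 \left(-190\right) + 33852 = -380 + 33852 = 33472$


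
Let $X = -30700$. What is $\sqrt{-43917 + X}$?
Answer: $i \sqrt{74617} \approx 273.16 i$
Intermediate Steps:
$\sqrt{-43917 + X} = \sqrt{-43917 - 30700} = \sqrt{-74617} = i \sqrt{74617}$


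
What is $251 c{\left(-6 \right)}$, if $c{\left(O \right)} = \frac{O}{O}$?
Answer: $251$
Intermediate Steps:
$c{\left(O \right)} = 1$
$251 c{\left(-6 \right)} = 251 \cdot 1 = 251$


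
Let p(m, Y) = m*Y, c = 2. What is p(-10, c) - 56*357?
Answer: -20012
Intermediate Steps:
p(m, Y) = Y*m
p(-10, c) - 56*357 = 2*(-10) - 56*357 = -20 - 19992 = -20012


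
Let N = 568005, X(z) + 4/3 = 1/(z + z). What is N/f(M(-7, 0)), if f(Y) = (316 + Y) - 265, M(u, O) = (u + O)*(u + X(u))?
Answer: 3408030/659 ≈ 5171.5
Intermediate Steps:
X(z) = -4/3 + 1/(2*z) (X(z) = -4/3 + 1/(z + z) = -4/3 + 1/(2*z))
M(u, O) = (O + u)*(u + (3 - 8*u)/(6*u)) (M(u, O) = (u + O)*(u + (3 - 8*u)/(6*u)) = (O + u)*(u + (3 - 8*u)/(6*u)))
f(Y) = 51 + Y
N/f(M(-7, 0)) = 568005/(51 + (1/2 + (-7)**2 - 4/3*0 - 4/3*(-7) + 0*(-7) + (1/2)*0/(-7))) = 568005/(51 + (1/2 + 49 + 0 + 28/3 + 0 + (1/2)*0*(-1/7))) = 568005/(51 + (1/2 + 49 + 0 + 28/3 + 0 + 0)) = 568005/(51 + 353/6) = 568005/(659/6) = 568005*(6/659) = 3408030/659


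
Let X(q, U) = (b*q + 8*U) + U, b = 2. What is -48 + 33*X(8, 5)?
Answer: 1965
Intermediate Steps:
X(q, U) = 2*q + 9*U (X(q, U) = (2*q + 8*U) + U = 2*q + 9*U)
-48 + 33*X(8, 5) = -48 + 33*(2*8 + 9*5) = -48 + 33*(16 + 45) = -48 + 33*61 = -48 + 2013 = 1965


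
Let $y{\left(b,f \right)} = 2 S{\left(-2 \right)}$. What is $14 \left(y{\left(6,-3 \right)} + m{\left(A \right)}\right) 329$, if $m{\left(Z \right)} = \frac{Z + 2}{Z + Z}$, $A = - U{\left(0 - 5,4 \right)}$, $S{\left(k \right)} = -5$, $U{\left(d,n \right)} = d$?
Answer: $- \frac{214179}{5} \approx -42836.0$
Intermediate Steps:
$y{\left(b,f \right)} = -10$ ($y{\left(b,f \right)} = 2 \left(-5\right) = -10$)
$A = 5$ ($A = - (0 - 5) = \left(-1\right) \left(-5\right) = 5$)
$m{\left(Z \right)} = \frac{2 + Z}{2 Z}$
$14 \left(y{\left(6,-3 \right)} + m{\left(A \right)}\right) 329 = 14 \left(-10 + \frac{2 + 5}{2 \cdot 5}\right) 329 = 14 \left(-10 + \frac{1}{2} \cdot \frac{1}{5} \cdot 7\right) 329 = 14 \left(-10 + \frac{7}{10}\right) 329 = 14 \left(- \frac{93}{10}\right) 329 = \left(- \frac{651}{5}\right) 329 = - \frac{214179}{5}$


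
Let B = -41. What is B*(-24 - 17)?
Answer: 1681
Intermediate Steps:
B*(-24 - 17) = -41*(-24 - 17) = -41*(-41) = 1681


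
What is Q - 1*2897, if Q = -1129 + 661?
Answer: -3365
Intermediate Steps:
Q = -468
Q - 1*2897 = -468 - 1*2897 = -468 - 2897 = -3365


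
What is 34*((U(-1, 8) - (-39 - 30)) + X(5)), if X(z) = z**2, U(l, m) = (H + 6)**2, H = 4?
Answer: 6596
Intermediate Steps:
U(l, m) = 100 (U(l, m) = (4 + 6)**2 = 10**2 = 100)
34*((U(-1, 8) - (-39 - 30)) + X(5)) = 34*((100 - (-39 - 30)) + 5**2) = 34*((100 - 1*(-69)) + 25) = 34*((100 + 69) + 25) = 34*(169 + 25) = 34*194 = 6596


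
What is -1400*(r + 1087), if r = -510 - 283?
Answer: -411600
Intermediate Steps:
r = -793
-1400*(r + 1087) = -1400*(-793 + 1087) = -1400*294 = -411600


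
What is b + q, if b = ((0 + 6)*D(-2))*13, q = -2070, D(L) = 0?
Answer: -2070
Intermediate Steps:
b = 0 (b = ((0 + 6)*0)*13 = (6*0)*13 = 0*13 = 0)
b + q = 0 - 2070 = -2070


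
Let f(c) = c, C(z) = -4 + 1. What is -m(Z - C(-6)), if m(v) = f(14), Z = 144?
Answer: -14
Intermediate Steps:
C(z) = -3
m(v) = 14
-m(Z - C(-6)) = -1*14 = -14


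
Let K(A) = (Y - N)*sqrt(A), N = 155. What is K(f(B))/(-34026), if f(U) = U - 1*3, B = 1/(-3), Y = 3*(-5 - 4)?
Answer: 91*I*sqrt(30)/51039 ≈ 0.0097656*I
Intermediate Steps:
Y = -27 (Y = 3*(-9) = -27)
B = -1/3 ≈ -0.33333
f(U) = -3 + U (f(U) = U - 3 = -3 + U)
K(A) = -182*sqrt(A) (K(A) = (-27 - 1*155)*sqrt(A) = (-27 - 155)*sqrt(A) = -182*sqrt(A))
K(f(B))/(-34026) = -182*sqrt(-3 - 1/3)/(-34026) = -182*I*sqrt(30)/3*(-1/34026) = 91*I*sqrt(30)/51039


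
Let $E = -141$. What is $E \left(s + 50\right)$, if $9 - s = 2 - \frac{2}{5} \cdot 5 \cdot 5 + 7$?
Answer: $-10152$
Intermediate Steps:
$s = 22$ ($s = 9 - \left(2 - \frac{2}{5} \cdot 5 \cdot 5 + 7\right) = 9 - \left(2 \left(-2\right) \frac{1}{5} \cdot 5 \cdot 5 + 7\right) = 9 - \left(2 \left(- \frac{2}{5}\right) 5 \cdot 5 + 7\right) = 9 - \left(2 \left(\left(-2\right) 5\right) + 7\right) = 9 - \left(2 \left(-10\right) + 7\right) = 9 - \left(-20 + 7\right) = 9 - -13 = 9 + 13 = 22$)
$E \left(s + 50\right) = - 141 \left(22 + 50\right) = \left(-141\right) 72 = -10152$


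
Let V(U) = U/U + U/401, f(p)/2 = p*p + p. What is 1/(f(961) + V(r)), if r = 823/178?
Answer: 71378/131975424593 ≈ 5.4084e-7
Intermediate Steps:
r = 823/178 (r = 823*(1/178) = 823/178 ≈ 4.6236)
f(p) = 2*p + 2*p**2 (f(p) = 2*(p*p + p) = 2*(p**2 + p) = 2*(p + p**2) = 2*p + 2*p**2)
V(U) = 1 + U/401 (V(U) = 1 + U*(1/401) = 1 + U/401)
1/(f(961) + V(r)) = 1/(2*961*(1 + 961) + (1 + (1/401)*(823/178))) = 1/(2*961*962 + (1 + 823/71378)) = 1/(1848964 + 72201/71378) = 1/(131975424593/71378) = 71378/131975424593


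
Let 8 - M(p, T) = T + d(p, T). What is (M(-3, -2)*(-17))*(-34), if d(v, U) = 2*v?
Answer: 9248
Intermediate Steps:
M(p, T) = 8 - T - 2*p (M(p, T) = 8 - (T + 2*p) = 8 + (-T - 2*p) = 8 - T - 2*p)
(M(-3, -2)*(-17))*(-34) = ((8 - 1*(-2) - 2*(-3))*(-17))*(-34) = ((8 + 2 + 6)*(-17))*(-34) = (16*(-17))*(-34) = -272*(-34) = 9248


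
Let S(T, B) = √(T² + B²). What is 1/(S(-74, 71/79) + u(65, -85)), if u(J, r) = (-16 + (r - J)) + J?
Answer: -630341/29483684 - 1027*√202253/29483684 ≈ -0.037045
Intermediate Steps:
u(J, r) = -16 + r (u(J, r) = (-16 + r - J) + J = -16 + r)
S(T, B) = √(B² + T²)
1/(S(-74, 71/79) + u(65, -85)) = 1/(√((71/79)² + (-74)²) + (-16 - 85)) = 1/(√((71*(1/79))² + 5476) - 101) = 1/(√((71/79)² + 5476) - 101) = 1/(√(5041/6241 + 5476) - 101) = 1/(√(34180757/6241) - 101) = 1/(13*√202253/79 - 101) = 1/(-101 + 13*√202253/79)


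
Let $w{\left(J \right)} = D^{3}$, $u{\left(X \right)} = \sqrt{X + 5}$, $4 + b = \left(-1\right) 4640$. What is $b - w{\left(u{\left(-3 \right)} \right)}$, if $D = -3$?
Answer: $-4617$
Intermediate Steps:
$b = -4644$ ($b = -4 - 4640 = -4644$)
$u{\left(X \right)} = \sqrt{5 + X}$
$w{\left(J \right)} = -27$ ($w{\left(J \right)} = \left(-3\right)^{3} = -27$)
$b - w{\left(u{\left(-3 \right)} \right)} = -4644 - -27 = -4644 + 27 = -4617$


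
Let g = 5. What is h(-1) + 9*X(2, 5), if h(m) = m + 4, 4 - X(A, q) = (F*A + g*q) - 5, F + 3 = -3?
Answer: -33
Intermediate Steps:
F = -6 (F = -3 - 3 = -6)
X(A, q) = 9 - 5*q + 6*A (X(A, q) = 4 - ((-6*A + 5*q) - 5) = 4 - (-5 - 6*A + 5*q) = 4 + (5 - 5*q + 6*A) = 9 - 5*q + 6*A)
h(m) = 4 + m
h(-1) + 9*X(2, 5) = (4 - 1) + 9*(9 - 5*5 + 6*2) = 3 + 9*(9 - 25 + 12) = 3 + 9*(-4) = 3 - 36 = -33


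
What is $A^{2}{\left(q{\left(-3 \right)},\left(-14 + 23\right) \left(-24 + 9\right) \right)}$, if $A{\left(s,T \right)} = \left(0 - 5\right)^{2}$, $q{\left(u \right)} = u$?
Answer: $625$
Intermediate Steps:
$A{\left(s,T \right)} = 25$ ($A{\left(s,T \right)} = \left(-5\right)^{2} = 25$)
$A^{2}{\left(q{\left(-3 \right)},\left(-14 + 23\right) \left(-24 + 9\right) \right)} = 25^{2} = 625$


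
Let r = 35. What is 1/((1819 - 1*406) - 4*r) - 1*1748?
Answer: -2225203/1273 ≈ -1748.0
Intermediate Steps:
1/((1819 - 1*406) - 4*r) - 1*1748 = 1/((1819 - 1*406) - 4*35) - 1*1748 = 1/((1819 - 406) - 140) - 1748 = 1/(1413 - 140) - 1748 = 1/1273 - 1748 = -2225203/1273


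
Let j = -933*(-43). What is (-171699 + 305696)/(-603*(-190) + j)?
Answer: 133997/154689 ≈ 0.86623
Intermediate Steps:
j = 40119
(-171699 + 305696)/(-603*(-190) + j) = (-171699 + 305696)/(-603*(-190) + 40119) = 133997/(114570 + 40119) = 133997/154689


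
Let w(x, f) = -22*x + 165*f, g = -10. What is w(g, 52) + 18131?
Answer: 26931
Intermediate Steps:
w(g, 52) + 18131 = (-22*(-10) + 165*52) + 18131 = (220 + 8580) + 18131 = 8800 + 18131 = 26931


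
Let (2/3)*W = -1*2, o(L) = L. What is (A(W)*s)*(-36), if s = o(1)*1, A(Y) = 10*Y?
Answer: 1080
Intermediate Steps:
W = -3 (W = 3*(-1*2)/2 = (3/2)*(-2) = -3)
s = 1 (s = 1*1 = 1)
(A(W)*s)*(-36) = ((10*(-3))*1)*(-36) = -30*1*(-36) = -30*(-36) = 1080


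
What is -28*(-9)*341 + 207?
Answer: 86139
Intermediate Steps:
-28*(-9)*341 + 207 = 252*341 + 207 = 85932 + 207 = 86139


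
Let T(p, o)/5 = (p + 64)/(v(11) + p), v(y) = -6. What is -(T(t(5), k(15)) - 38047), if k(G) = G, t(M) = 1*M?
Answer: 38392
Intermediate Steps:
t(M) = M
T(p, o) = 5*(64 + p)/(-6 + p) (T(p, o) = 5*((p + 64)/(-6 + p)) = 5*((64 + p)/(-6 + p)) = 5*(64 + p)/(-6 + p))
-(T(t(5), k(15)) - 38047) = -(5*(64 + 5)/(-6 + 5) - 38047) = -(5*69/(-1) - 38047) = -(5*(-1)*69 - 38047) = -(-345 - 38047) = -1*(-38392) = 38392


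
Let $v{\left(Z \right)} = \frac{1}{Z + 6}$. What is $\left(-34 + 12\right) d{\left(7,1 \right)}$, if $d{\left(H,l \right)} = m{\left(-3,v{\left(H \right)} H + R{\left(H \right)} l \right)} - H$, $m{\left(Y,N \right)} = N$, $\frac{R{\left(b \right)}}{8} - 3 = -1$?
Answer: $- \frac{2728}{13} \approx -209.85$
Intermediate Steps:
$v{\left(Z \right)} = \frac{1}{6 + Z}$
$R{\left(b \right)} = 16$ ($R{\left(b \right)} = 24 + 8 \left(-1\right) = 24 - 8 = 16$)
$d{\left(H,l \right)} = - H + 16 l + \frac{H}{6 + H}$ ($d{\left(H,l \right)} = \left(\frac{H}{6 + H} + 16 l\right) - H = \left(16 l + \frac{H}{6 + H}\right) - H = - H + 16 l + \frac{H}{6 + H}$)
$\left(-34 + 12\right) d{\left(7,1 \right)} = \left(-34 + 12\right) \frac{7 + \left(6 + 7\right) \left(\left(-1\right) 7 + 16 \cdot 1\right)}{6 + 7} = - 22 \frac{7 + 13 \left(-7 + 16\right)}{13} = - 22 \frac{7 + 13 \cdot 9}{13} = - 22 \frac{7 + 117}{13} = - 22 \cdot \frac{1}{13} \cdot 124 = \left(-22\right) \frac{124}{13} = - \frac{2728}{13}$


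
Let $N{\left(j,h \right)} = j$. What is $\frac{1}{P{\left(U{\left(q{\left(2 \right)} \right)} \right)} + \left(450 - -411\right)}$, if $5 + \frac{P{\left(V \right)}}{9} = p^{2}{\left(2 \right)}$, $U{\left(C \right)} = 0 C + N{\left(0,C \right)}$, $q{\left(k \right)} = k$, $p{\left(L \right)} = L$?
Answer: $\frac{1}{852} \approx 0.0011737$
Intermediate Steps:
$U{\left(C \right)} = 0$ ($U{\left(C \right)} = 0 C + 0 = 0 + 0 = 0$)
$P{\left(V \right)} = -9$ ($P{\left(V \right)} = -45 + 9 \cdot 2^{2} = -45 + 9 \cdot 4 = -45 + 36 = -9$)
$\frac{1}{P{\left(U{\left(q{\left(2 \right)} \right)} \right)} + \left(450 - -411\right)} = \frac{1}{-9 + \left(450 - -411\right)} = \frac{1}{-9 + \left(450 + 411\right)} = \frac{1}{-9 + 861} = \frac{1}{852}$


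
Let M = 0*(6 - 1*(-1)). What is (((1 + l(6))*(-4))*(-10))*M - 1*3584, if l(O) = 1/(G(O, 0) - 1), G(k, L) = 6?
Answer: -3584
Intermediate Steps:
M = 0 (M = 0*(6 + 1) = 0*7 = 0)
l(O) = 1/5 (l(O) = 1/(6 - 1) = 1/5)
(((1 + l(6))*(-4))*(-10))*M - 1*3584 = (((1 + 1/5)*(-4))*(-10))*0 - 1*3584 = (((6/5)*(-4))*(-10))*0 - 3584 = -24/5*(-10)*0 - 3584 = 48*0 - 3584 = 0 - 3584 = -3584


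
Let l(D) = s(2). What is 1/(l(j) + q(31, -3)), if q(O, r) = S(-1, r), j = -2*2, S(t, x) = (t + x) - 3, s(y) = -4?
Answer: -1/11 ≈ -0.090909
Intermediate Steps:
S(t, x) = -3 + t + x
j = -4
q(O, r) = -4 + r (q(O, r) = -3 - 1 + r = -4 + r)
l(D) = -4
1/(l(j) + q(31, -3)) = 1/(-4 + (-4 - 3)) = 1/(-4 - 7) = 1/(-11) = -1/11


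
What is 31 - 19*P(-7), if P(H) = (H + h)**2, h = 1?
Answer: -653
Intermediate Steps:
P(H) = (1 + H)**2 (P(H) = (H + 1)**2 = (1 + H)**2)
31 - 19*P(-7) = 31 - 19*(1 - 7)**2 = 31 - 19*(-6)**2 = 31 - 19*36 = 31 - 684 = -653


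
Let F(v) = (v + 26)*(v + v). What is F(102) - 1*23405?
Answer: 2707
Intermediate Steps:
F(v) = 2*v*(26 + v) (F(v) = (26 + v)*(2*v) = 2*v*(26 + v))
F(102) - 1*23405 = 2*102*(26 + 102) - 1*23405 = 2*102*128 - 23405 = 26112 - 23405 = 2707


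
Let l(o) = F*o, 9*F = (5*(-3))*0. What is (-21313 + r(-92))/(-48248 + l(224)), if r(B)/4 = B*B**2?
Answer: 3136065/48248 ≈ 64.999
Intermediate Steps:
F = 0 (F = ((5*(-3))*0)/9 = (-15*0)/9 = (1/9)*0 = 0)
r(B) = 4*B**3 (r(B) = 4*(B*B**2) = 4*B**3)
l(o) = 0 (l(o) = 0*o = 0)
(-21313 + r(-92))/(-48248 + l(224)) = (-21313 + 4*(-92)**3)/(-48248 + 0) = (-21313 + 4*(-778688))/(-48248) = (-21313 - 3114752)*(-1/48248) = -3136065*(-1/48248) = 3136065/48248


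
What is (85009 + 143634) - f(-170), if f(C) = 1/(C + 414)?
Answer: 55788891/244 ≈ 2.2864e+5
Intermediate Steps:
f(C) = 1/(414 + C)
(85009 + 143634) - f(-170) = (85009 + 143634) - 1/(414 - 170) = 228643 - 1/244 = 55788891/244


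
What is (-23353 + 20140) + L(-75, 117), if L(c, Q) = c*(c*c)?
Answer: -425088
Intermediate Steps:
L(c, Q) = c³ (L(c, Q) = c*c² = c³)
(-23353 + 20140) + L(-75, 117) = (-23353 + 20140) + (-75)³ = -3213 - 421875 = -425088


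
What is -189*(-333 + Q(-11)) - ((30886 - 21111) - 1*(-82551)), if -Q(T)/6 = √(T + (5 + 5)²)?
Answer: -29389 + 1134*√89 ≈ -18691.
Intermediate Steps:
Q(T) = -6*√(100 + T) (Q(T) = -6*√(T + (5 + 5)²) = -6*√(T + 10²) = -6*√(T + 100) = -6*√(100 + T))
-189*(-333 + Q(-11)) - ((30886 - 21111) - 1*(-82551)) = -189*(-333 - 6*√(100 - 11)) - ((30886 - 21111) - 1*(-82551)) = -189*(-333 - 6*√89) - (9775 + 82551) = (62937 + 1134*√89) - 1*92326 = (62937 + 1134*√89) - 92326 = -29389 + 1134*√89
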